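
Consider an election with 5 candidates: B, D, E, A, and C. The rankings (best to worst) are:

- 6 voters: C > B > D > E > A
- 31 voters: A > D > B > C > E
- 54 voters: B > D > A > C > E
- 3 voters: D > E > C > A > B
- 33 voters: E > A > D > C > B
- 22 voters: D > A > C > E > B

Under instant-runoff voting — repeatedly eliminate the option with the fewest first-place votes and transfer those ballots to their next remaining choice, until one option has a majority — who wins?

A

Round 1: B 54, D 25, E 33, A 31, C 6. Eliminate C.
Round 2: B 60, D 25, E 33, A 31. Eliminate D.
Round 3: B 60, E 36, A 53. Eliminate E.
Round 4: B 60, A 89. A has a majority.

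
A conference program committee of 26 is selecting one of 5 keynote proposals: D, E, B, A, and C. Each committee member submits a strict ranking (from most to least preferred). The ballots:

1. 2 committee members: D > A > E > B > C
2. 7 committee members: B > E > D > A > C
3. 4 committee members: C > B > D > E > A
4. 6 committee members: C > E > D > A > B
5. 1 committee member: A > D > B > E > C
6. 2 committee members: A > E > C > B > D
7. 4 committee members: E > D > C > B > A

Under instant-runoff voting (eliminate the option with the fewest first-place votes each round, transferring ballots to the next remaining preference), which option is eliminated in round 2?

E

Round 1: D 2, E 4, B 7, A 3, C 10. Eliminate D.
Round 2: E 4, B 7, A 5, C 10. Eliminate E.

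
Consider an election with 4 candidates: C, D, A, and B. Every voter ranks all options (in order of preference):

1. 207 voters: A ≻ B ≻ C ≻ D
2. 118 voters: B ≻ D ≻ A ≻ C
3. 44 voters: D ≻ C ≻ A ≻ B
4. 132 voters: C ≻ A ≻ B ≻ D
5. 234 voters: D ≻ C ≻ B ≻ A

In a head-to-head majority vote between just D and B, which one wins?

Voters preferring D to B: 278; preferring B to D: 457.
B wins the head-to-head.

B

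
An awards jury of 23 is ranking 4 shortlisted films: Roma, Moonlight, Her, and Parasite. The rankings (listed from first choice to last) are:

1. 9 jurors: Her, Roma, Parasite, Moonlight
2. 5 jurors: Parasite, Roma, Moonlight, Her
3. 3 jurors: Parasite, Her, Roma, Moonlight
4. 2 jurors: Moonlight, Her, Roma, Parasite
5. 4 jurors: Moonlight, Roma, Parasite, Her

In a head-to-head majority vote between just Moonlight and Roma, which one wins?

Voters preferring Moonlight to Roma: 6; preferring Roma to Moonlight: 17.
Roma wins the head-to-head.

Roma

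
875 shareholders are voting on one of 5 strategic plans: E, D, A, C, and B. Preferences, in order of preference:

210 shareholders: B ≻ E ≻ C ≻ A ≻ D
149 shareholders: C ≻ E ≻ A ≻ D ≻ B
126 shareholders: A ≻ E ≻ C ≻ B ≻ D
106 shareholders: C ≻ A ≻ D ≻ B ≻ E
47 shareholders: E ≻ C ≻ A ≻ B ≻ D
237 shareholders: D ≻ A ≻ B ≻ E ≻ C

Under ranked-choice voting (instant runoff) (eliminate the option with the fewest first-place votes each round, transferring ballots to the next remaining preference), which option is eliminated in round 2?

Round 1: E 47, D 237, A 126, C 255, B 210. Eliminate E.
Round 2: D 237, A 126, C 302, B 210. Eliminate A.

A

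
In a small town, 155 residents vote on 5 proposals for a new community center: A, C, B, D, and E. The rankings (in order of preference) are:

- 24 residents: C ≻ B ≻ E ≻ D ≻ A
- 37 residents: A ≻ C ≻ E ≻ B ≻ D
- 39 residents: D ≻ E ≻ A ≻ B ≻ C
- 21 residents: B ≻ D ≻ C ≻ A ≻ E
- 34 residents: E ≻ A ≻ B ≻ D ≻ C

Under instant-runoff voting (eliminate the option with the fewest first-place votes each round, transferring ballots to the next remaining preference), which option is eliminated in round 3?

Round 1: A 37, C 24, B 21, D 39, E 34. Eliminate B.
Round 2: A 37, C 24, D 60, E 34. Eliminate C.
Round 3: A 37, D 60, E 58. Eliminate A.

A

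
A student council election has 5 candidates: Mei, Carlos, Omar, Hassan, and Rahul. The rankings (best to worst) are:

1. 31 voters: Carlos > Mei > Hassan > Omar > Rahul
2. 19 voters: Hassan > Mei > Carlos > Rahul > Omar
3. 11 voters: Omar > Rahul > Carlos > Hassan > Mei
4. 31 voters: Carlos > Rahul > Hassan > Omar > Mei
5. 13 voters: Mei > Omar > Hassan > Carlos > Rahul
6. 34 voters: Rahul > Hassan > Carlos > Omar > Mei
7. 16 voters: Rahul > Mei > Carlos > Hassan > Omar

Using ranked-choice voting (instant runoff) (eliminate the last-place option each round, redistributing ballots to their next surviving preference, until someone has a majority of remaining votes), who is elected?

Round 1: Mei 13, Carlos 62, Omar 11, Hassan 19, Rahul 50. Eliminate Omar.
Round 2: Mei 13, Carlos 62, Hassan 19, Rahul 61. Eliminate Mei.
Round 3: Carlos 62, Hassan 32, Rahul 61. Eliminate Hassan.
Round 4: Carlos 94, Rahul 61. Carlos has a majority.

Carlos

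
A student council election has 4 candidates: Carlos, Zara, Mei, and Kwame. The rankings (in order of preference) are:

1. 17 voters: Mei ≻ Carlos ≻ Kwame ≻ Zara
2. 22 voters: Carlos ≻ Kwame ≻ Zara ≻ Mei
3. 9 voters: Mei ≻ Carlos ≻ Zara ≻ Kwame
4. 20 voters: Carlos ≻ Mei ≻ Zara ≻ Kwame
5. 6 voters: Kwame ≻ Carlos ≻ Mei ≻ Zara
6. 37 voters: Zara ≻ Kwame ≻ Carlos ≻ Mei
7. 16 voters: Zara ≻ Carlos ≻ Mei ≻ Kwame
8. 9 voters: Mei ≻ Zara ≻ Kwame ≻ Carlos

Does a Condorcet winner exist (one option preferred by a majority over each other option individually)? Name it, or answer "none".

Carlos

Carlos vs Zara: 74–62 for Carlos.
Carlos vs Mei: 101–35 for Carlos.
Carlos vs Kwame: 84–52 for Carlos.
Carlos beats every other option head-to-head.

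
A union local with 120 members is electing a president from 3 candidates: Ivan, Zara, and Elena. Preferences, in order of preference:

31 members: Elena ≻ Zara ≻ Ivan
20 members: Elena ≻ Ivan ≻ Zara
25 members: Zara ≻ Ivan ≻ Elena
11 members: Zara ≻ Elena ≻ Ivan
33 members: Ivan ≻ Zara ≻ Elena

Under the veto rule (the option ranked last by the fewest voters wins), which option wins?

Zara

Last-place votes: Ivan 42, Zara 20, Elena 58.
Zara is ranked last by the fewest voters, so Zara wins.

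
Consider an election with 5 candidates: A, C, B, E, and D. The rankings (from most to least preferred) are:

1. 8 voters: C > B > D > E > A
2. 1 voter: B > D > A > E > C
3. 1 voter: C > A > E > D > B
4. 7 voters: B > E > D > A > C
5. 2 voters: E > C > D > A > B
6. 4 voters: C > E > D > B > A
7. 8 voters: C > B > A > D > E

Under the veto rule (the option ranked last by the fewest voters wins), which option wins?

Last-place votes: A 12, C 8, B 3, E 8, D 0.
D is ranked last by the fewest voters, so D wins.

D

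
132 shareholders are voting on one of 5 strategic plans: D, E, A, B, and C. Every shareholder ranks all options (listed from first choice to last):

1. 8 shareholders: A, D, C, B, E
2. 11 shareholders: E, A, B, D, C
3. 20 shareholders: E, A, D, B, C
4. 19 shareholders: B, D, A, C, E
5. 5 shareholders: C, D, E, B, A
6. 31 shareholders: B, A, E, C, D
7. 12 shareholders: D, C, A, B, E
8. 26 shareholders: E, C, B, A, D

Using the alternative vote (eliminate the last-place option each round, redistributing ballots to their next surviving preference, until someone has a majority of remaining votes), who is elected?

B

Round 1: D 12, E 57, A 8, B 50, C 5. Eliminate C.
Round 2: D 17, E 57, A 8, B 50. Eliminate A.
Round 3: D 25, E 57, B 50. Eliminate D.
Round 4: E 62, B 70. B has a majority.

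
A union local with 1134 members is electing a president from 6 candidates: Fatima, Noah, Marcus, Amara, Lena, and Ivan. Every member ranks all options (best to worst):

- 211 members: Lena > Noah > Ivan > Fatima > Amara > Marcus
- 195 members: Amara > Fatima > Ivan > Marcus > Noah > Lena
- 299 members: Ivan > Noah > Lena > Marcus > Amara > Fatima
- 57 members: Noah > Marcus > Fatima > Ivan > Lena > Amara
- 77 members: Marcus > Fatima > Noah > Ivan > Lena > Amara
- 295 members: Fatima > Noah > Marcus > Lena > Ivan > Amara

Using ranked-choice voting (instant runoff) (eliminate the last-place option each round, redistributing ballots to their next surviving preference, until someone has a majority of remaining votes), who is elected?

Round 1: Fatima 295, Noah 57, Marcus 77, Amara 195, Lena 211, Ivan 299. Eliminate Noah.
Round 2: Fatima 295, Marcus 134, Amara 195, Lena 211, Ivan 299. Eliminate Marcus.
Round 3: Fatima 429, Amara 195, Lena 211, Ivan 299. Eliminate Amara.
Round 4: Fatima 624, Lena 211, Ivan 299. Fatima has a majority.

Fatima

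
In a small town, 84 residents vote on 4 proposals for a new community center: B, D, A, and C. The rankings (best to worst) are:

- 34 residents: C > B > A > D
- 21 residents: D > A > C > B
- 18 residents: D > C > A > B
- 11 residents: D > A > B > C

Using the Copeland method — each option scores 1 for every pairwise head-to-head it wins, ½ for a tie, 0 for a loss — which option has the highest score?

D

B: loses to D, A, and C → score 0.
D: beats B, A, and C → score 3.
A: beats B; loses to D and C → score 1.
C: beats B and A; loses to D → score 2.
D has the best pairwise record.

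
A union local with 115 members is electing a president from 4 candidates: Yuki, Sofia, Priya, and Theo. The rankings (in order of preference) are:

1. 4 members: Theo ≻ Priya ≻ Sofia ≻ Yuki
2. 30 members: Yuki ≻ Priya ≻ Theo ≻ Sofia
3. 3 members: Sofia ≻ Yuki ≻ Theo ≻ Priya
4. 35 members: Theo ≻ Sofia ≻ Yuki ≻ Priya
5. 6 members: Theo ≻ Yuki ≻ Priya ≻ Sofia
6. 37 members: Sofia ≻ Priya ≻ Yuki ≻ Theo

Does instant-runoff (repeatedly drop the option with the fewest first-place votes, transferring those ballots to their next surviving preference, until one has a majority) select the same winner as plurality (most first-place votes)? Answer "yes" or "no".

Instant-runoff — R1 Yuki 30, Sofia 40, Priya 0, Theo 45 (Priya out); R2 Yuki 30, Sofia 40, Theo 45 (Yuki out); R3 Sofia 40, Theo 75 (Theo winner). Winner: Theo.
Plurality — first-place votes: Yuki 30, Sofia 40, Priya 0, Theo 45. Winner: Theo.
The two methods agree.

yes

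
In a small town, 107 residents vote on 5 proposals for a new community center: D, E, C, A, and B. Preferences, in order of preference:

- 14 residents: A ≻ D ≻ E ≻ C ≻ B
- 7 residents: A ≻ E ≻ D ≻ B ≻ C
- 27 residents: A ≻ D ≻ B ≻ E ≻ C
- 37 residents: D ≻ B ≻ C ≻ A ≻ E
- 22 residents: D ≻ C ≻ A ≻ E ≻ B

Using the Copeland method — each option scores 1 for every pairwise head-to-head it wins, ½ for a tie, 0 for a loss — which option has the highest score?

D

D: beats E, C, A, and B → score 4.
E: loses to D, C, A, and B → score 0.
C: beats E and A; loses to D and B → score 2.
A: beats E and B; loses to D and C → score 2.
B: beats E and C; loses to D and A → score 2.
D has the best pairwise record.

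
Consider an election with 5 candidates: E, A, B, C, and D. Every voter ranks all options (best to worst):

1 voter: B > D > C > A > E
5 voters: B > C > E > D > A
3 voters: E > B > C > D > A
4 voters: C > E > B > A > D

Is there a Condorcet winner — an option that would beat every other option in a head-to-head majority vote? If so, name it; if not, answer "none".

none

Checking pairwise contests:
C beats E 10–3.
E beats A 12–1.
E beats B 7–6.
B beats C 9–4.
E beats D 12–1.
Every option loses at least one head-to-head, so there is no Condorcet winner.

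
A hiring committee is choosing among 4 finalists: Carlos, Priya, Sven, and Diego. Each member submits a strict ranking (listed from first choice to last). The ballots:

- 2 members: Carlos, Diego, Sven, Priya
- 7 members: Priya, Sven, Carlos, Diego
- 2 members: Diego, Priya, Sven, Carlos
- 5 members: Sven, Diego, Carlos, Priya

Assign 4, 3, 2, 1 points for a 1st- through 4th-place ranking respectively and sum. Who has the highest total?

Sven

Carlos: 2·4 + 7·2 + 2·1 + 5·2 = 34
Priya: 2·1 + 7·4 + 2·3 + 5·1 = 41
Sven: 2·2 + 7·3 + 2·2 + 5·4 = 49
Diego: 2·3 + 7·1 + 2·4 + 5·3 = 36
Sven has the highest Borda score (49).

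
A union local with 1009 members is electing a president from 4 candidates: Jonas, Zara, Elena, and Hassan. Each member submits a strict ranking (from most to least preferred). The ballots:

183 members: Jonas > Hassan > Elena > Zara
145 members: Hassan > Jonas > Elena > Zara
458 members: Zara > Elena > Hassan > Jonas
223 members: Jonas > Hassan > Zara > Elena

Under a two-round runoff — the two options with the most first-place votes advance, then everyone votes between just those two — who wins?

Round 1 first-place votes: Jonas 406, Zara 458, Elena 0, Hassan 145.
Zara and Jonas advance.
Runoff: Zara is preferred to Jonas by 458 voters; Jonas by 551.
Jonas wins the runoff.

Jonas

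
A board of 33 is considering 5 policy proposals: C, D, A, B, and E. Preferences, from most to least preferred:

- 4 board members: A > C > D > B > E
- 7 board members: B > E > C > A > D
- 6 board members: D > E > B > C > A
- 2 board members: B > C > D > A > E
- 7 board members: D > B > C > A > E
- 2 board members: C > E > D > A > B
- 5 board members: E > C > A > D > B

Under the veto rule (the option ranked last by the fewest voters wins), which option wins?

C

Last-place votes: C 0, D 7, A 6, B 7, E 13.
C is ranked last by the fewest voters, so C wins.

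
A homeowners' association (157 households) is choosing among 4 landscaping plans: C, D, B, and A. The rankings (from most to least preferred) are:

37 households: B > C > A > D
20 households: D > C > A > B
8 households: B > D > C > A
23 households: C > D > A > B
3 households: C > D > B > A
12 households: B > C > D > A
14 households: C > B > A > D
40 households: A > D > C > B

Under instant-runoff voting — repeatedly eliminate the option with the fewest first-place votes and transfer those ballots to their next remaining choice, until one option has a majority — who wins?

C

Round 1: C 40, D 20, B 57, A 40. Eliminate D.
Round 2: C 60, B 57, A 40. Eliminate A.
Round 3: C 100, B 57. C has a majority.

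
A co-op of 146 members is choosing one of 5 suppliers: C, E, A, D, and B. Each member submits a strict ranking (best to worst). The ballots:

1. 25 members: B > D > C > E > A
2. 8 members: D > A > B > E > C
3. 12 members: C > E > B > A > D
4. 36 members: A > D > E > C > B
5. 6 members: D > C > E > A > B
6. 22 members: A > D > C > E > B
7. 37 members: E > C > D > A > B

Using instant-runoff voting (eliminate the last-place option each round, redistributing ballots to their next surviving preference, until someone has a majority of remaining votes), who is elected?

Round 1: C 12, E 37, A 58, D 14, B 25. Eliminate C.
Round 2: E 49, A 58, D 14, B 25. Eliminate D.
Round 3: E 55, A 66, B 25. Eliminate B.
Round 4: E 80, A 66. E has a majority.

E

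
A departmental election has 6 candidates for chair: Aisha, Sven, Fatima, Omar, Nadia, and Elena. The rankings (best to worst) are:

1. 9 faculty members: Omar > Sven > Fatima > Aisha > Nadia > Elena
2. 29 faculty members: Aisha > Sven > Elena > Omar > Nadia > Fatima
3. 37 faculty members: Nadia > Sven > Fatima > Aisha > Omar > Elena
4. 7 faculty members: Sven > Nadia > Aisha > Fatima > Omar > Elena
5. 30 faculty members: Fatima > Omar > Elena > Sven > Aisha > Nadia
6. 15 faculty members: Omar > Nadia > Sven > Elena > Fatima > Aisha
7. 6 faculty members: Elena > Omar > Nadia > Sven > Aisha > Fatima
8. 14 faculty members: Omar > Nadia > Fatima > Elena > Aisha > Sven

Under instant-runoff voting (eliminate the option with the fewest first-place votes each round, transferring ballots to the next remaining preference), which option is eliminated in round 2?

Round 1: Aisha 29, Sven 7, Fatima 30, Omar 38, Nadia 37, Elena 6. Eliminate Elena.
Round 2: Aisha 29, Sven 7, Fatima 30, Omar 44, Nadia 37. Eliminate Sven.

Sven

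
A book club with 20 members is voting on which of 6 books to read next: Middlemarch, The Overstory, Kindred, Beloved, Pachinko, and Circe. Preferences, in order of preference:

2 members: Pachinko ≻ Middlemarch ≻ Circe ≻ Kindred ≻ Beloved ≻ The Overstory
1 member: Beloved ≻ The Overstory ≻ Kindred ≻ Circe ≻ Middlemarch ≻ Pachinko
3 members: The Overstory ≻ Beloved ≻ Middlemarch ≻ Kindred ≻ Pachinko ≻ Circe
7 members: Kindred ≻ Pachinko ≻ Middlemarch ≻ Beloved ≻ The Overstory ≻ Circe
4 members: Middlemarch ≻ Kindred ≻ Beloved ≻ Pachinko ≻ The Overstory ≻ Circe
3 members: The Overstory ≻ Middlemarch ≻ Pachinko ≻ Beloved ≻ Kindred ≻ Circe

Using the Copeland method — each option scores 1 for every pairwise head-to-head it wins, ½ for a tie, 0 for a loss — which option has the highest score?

Middlemarch: beats The Overstory, Kindred, Beloved, Pachinko, and Circe → score 5.
The Overstory: beats Circe; loses to Middlemarch, Kindred, Beloved, and Pachinko → score 1.
Kindred: beats The Overstory, Beloved, Pachinko, and Circe; loses to Middlemarch → score 4.
Beloved: beats The Overstory and Circe; loses to Middlemarch, Kindred, and Pachinko → score 2.
Pachinko: beats The Overstory, Beloved, and Circe; loses to Middlemarch and Kindred → score 3.
Circe: loses to Middlemarch, The Overstory, Kindred, Beloved, and Pachinko → score 0.
Middlemarch has the best pairwise record.

Middlemarch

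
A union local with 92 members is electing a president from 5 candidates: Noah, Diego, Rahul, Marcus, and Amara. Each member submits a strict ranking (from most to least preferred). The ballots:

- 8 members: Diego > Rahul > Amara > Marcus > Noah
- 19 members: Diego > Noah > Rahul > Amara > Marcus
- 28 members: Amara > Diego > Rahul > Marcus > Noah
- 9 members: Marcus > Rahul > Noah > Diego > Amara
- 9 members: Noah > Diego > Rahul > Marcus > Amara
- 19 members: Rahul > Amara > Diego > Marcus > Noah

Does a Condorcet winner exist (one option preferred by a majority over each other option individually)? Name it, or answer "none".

none

Checking pairwise contests:
Diego beats Noah 74–18.
Amara beats Diego 47–45.
Diego beats Rahul 64–28.
Diego beats Marcus 83–9.
Rahul beats Amara 64–28.
Every option loses at least one head-to-head, so there is no Condorcet winner.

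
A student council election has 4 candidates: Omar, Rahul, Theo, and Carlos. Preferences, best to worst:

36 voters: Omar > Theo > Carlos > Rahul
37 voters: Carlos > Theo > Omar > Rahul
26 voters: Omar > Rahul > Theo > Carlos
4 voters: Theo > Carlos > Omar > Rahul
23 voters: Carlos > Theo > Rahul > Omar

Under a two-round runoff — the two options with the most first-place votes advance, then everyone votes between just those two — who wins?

Round 1 first-place votes: Omar 62, Rahul 0, Theo 4, Carlos 60.
Omar and Carlos advance.
Runoff: Omar is preferred to Carlos by 62 voters; Carlos by 64.
Carlos wins the runoff.

Carlos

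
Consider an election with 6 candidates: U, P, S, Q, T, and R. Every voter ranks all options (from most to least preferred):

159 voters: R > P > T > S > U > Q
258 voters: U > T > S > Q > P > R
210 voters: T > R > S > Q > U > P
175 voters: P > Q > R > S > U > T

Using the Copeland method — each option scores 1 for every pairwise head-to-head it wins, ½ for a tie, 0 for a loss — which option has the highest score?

U: beats P, Q, and T; loses to S and R → score 3.
P: beats R; loses to U, S, Q, and T → score 1.
S: beats U, P, and Q; loses to T and R → score 3.
Q: beats P and R; loses to U, S, and T → score 2.
T: beats P, S, Q, and R; loses to U → score 4.
R: beats U and S; loses to P, Q, and T → score 2.
T has the best pairwise record.

T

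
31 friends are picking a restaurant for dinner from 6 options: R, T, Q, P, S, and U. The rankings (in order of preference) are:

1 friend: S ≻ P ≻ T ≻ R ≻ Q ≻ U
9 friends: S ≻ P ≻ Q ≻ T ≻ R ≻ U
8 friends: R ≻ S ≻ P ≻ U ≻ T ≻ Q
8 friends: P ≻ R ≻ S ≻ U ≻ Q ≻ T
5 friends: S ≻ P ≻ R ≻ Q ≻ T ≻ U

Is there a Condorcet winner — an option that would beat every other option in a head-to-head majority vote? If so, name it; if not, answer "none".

Checking pairwise contests:
P beats R 23–8.
R beats T 21–10.
R beats Q 22–9.
S beats P 23–8.
R beats S 16–15.
R beats U 31–0.
Every option loses at least one head-to-head, so there is no Condorcet winner.

none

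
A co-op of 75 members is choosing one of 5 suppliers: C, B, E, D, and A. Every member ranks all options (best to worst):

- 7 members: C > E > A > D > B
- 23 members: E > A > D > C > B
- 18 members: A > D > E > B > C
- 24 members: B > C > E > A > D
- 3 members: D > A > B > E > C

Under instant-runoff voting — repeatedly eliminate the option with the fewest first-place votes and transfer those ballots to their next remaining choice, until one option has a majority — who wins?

E

Round 1: C 7, B 24, E 23, D 3, A 18. Eliminate D.
Round 2: C 7, B 24, E 23, A 21. Eliminate C.
Round 3: B 24, E 30, A 21. Eliminate A.
Round 4: B 27, E 48. E has a majority.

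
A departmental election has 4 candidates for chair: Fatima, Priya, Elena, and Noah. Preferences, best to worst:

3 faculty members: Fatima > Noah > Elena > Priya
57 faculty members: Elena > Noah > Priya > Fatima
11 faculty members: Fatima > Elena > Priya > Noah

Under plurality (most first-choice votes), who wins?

Elena

First-place votes: Fatima 14, Priya 0, Elena 57, Noah 0.
Elena has the most first-place votes.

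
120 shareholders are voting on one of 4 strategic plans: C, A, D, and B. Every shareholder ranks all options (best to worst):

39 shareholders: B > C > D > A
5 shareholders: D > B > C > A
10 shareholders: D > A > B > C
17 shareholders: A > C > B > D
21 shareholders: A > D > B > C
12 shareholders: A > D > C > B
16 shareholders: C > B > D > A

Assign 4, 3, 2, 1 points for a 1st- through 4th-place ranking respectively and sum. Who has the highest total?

B

C: 39·3 + 5·2 + 10·1 + 17·3 + 21·1 + 12·2 + 16·4 = 297
A: 39·1 + 5·1 + 10·3 + 17·4 + 21·4 + 12·4 + 16·1 = 290
D: 39·2 + 5·4 + 10·4 + 17·1 + 21·3 + 12·3 + 16·2 = 286
B: 39·4 + 5·3 + 10·2 + 17·2 + 21·2 + 12·1 + 16·3 = 327
B has the highest Borda score (327).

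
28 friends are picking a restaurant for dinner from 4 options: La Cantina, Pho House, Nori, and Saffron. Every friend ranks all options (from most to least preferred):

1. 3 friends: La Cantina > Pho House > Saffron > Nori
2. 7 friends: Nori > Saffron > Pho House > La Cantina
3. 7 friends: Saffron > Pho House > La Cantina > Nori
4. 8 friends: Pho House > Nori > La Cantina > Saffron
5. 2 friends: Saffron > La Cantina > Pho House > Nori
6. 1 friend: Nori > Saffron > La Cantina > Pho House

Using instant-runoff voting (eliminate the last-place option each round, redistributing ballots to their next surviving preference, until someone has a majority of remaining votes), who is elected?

Round 1: La Cantina 3, Pho House 8, Nori 8, Saffron 9. Eliminate La Cantina.
Round 2: Pho House 11, Nori 8, Saffron 9. Eliminate Nori.
Round 3: Pho House 11, Saffron 17. Saffron has a majority.

Saffron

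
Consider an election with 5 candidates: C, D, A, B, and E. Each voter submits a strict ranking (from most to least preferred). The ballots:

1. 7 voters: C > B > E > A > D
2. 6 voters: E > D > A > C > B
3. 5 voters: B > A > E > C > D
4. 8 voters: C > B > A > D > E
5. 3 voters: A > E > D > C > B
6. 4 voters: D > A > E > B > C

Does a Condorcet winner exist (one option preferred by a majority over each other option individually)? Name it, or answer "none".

none

Checking pairwise contests:
A beats C 18–15.
C beats D 20–13.
B beats A 20–13.
C beats B 24–9.
A beats E 20–13.
Every option loses at least one head-to-head, so there is no Condorcet winner.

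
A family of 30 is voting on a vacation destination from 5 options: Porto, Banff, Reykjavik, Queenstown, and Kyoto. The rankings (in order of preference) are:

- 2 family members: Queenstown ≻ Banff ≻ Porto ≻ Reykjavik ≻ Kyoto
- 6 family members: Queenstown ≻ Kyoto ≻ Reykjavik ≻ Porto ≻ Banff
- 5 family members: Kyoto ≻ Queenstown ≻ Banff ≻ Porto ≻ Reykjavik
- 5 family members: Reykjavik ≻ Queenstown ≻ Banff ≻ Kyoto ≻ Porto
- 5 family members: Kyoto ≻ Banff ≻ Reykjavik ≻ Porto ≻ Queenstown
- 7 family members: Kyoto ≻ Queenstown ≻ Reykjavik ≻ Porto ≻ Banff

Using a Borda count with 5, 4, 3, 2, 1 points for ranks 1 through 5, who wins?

Kyoto

Porto: 2·3 + 6·2 + 5·2 + 5·1 + 5·2 + 7·2 = 57
Banff: 2·4 + 6·1 + 5·3 + 5·3 + 5·4 + 7·1 = 71
Reykjavik: 2·2 + 6·3 + 5·1 + 5·5 + 5·3 + 7·3 = 88
Queenstown: 2·5 + 6·5 + 5·4 + 5·4 + 5·1 + 7·4 = 113
Kyoto: 2·1 + 6·4 + 5·5 + 5·2 + 5·5 + 7·5 = 121
Kyoto has the highest Borda score (121).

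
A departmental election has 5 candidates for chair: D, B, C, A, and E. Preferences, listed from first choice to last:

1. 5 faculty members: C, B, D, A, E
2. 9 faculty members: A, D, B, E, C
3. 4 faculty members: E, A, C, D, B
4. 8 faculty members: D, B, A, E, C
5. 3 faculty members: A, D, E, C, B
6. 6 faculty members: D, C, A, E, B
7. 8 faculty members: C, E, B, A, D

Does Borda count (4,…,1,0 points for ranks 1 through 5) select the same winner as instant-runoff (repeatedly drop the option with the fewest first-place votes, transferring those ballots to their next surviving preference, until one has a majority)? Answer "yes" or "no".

no

Borda — scores: D 106, B 73, C 81, A 101, E 69. Winner: D.
Instant-runoff — R1 D 14, B 0, C 13, A 12, E 4 (B out); R2 D 14, C 13, A 12, E 4 (E out); R3 D 14, C 13, A 16 (C out); R4 D 19, A 24 (A winner). Winner: A.
The two methods disagree.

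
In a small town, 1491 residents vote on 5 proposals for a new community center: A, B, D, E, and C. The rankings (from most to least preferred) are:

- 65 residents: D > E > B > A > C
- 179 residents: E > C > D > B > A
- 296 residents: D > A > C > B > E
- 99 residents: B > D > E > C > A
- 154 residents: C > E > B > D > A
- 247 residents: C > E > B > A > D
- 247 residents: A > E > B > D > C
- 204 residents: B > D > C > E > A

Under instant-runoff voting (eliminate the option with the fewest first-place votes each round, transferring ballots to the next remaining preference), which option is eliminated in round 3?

D

Round 1: A 247, B 303, D 361, E 179, C 401. Eliminate E.
Round 2: A 247, B 303, D 361, C 580. Eliminate A.
Round 3: B 550, D 361, C 580. Eliminate D.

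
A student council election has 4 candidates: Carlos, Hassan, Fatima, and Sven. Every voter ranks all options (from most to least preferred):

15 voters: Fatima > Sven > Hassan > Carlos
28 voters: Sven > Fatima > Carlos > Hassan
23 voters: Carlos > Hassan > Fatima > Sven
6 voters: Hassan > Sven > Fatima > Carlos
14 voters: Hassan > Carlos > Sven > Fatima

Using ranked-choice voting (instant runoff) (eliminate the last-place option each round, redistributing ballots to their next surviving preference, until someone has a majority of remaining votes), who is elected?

Round 1: Carlos 23, Hassan 20, Fatima 15, Sven 28. Eliminate Fatima.
Round 2: Carlos 23, Hassan 20, Sven 43. Eliminate Hassan.
Round 3: Carlos 37, Sven 49. Sven has a majority.

Sven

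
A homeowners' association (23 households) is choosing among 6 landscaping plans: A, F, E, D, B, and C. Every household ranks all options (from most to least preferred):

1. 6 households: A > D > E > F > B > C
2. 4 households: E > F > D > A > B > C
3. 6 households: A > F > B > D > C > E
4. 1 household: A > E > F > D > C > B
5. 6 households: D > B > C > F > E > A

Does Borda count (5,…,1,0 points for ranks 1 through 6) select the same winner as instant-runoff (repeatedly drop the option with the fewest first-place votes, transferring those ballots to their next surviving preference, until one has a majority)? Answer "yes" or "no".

no

Borda — scores: A 73, F 67, E 48, D 80, B 52, C 25. Winner: D.
Instant-runoff — R1 A 13, F 0, E 4, D 6, B 0, C 0 (A winner). Winner: A.
The two methods disagree.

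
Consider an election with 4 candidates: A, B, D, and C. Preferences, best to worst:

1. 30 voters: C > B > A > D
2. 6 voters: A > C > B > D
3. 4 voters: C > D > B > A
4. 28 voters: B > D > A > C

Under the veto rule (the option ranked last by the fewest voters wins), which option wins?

B

Last-place votes: A 4, B 0, D 36, C 28.
B is ranked last by the fewest voters, so B wins.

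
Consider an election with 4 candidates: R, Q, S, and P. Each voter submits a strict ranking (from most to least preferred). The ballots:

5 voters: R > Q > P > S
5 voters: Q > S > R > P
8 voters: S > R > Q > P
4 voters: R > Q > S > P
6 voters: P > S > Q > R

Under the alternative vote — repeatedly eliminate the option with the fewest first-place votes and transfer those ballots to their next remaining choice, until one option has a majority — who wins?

Round 1: R 9, Q 5, S 8, P 6. Eliminate Q.
Round 2: R 9, S 13, P 6. Eliminate P.
Round 3: R 9, S 19. S has a majority.

S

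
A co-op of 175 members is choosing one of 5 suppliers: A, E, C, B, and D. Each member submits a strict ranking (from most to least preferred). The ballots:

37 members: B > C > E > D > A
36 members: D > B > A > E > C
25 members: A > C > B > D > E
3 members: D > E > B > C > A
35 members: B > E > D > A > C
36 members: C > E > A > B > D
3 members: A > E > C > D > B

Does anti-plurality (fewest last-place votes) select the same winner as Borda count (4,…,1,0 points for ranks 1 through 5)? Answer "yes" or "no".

Anti-plurality — last-place votes: A 40, E 25, C 71, B 3, D 36. Winner: B.
Borda — scores: A 291, E 341, C 339, B 488, D 291. Winner: B.
The two methods agree.

yes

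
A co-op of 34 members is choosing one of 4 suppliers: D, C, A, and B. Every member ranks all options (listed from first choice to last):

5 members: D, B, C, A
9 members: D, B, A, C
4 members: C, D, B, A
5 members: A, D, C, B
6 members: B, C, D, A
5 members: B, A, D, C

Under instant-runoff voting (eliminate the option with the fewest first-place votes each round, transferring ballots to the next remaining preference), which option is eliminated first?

Round 1: D 14, C 4, A 5, B 11. Eliminate C.

C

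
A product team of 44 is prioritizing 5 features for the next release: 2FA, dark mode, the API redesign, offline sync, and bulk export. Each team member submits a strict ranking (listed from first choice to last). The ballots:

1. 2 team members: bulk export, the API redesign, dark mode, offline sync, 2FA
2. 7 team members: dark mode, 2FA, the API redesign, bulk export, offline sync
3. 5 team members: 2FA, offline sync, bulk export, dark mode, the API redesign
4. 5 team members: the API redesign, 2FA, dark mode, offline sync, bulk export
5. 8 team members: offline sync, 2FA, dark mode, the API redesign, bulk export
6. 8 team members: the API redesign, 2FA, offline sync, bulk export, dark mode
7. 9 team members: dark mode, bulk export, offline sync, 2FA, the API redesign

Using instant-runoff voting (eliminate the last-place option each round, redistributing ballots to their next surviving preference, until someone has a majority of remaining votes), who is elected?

Round 1: 2FA 5, dark mode 16, the API redesign 13, offline sync 8, bulk export 2. Eliminate bulk export.
Round 2: 2FA 5, dark mode 16, the API redesign 15, offline sync 8. Eliminate 2FA.
Round 3: dark mode 16, the API redesign 15, offline sync 13. Eliminate offline sync.
Round 4: dark mode 29, the API redesign 15. Dark mode has a majority.

dark mode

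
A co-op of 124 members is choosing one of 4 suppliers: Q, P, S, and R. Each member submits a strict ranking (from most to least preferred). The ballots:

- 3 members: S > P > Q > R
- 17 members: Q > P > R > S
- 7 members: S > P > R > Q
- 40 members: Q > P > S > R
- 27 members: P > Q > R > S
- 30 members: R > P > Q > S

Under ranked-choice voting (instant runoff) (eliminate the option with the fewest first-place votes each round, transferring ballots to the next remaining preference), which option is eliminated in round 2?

Round 1: Q 57, P 27, S 10, R 30. Eliminate S.
Round 2: Q 57, P 37, R 30. Eliminate R.

R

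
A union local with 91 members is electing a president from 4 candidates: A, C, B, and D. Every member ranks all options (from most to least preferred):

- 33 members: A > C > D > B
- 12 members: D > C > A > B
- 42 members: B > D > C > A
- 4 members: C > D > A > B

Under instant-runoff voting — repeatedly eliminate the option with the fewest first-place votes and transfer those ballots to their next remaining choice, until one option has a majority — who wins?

Round 1: A 33, C 4, B 42, D 12. Eliminate C.
Round 2: A 33, B 42, D 16. Eliminate D.
Round 3: A 49, B 42. A has a majority.

A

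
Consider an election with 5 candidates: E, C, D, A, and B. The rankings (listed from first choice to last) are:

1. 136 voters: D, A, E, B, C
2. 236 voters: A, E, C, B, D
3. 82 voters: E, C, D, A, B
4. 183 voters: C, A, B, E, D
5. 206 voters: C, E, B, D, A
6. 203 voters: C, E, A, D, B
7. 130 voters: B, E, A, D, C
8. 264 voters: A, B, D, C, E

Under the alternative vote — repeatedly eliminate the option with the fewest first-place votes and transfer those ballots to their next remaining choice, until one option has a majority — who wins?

Round 1: E 82, C 592, D 136, A 500, B 130. Eliminate E.
Round 2: C 674, D 136, A 500, B 130. Eliminate B.
Round 3: C 674, D 136, A 630. Eliminate D.
Round 4: C 674, A 766. A has a majority.

A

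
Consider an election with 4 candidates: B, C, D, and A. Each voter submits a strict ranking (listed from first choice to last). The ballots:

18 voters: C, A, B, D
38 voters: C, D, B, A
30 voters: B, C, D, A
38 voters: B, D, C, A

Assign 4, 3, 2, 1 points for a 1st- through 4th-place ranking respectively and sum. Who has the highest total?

C

B: 18·2 + 38·2 + 30·4 + 38·4 = 384
C: 18·4 + 38·4 + 30·3 + 38·2 = 390
D: 18·1 + 38·3 + 30·2 + 38·3 = 306
A: 18·3 + 38·1 + 30·1 + 38·1 = 160
C has the highest Borda score (390).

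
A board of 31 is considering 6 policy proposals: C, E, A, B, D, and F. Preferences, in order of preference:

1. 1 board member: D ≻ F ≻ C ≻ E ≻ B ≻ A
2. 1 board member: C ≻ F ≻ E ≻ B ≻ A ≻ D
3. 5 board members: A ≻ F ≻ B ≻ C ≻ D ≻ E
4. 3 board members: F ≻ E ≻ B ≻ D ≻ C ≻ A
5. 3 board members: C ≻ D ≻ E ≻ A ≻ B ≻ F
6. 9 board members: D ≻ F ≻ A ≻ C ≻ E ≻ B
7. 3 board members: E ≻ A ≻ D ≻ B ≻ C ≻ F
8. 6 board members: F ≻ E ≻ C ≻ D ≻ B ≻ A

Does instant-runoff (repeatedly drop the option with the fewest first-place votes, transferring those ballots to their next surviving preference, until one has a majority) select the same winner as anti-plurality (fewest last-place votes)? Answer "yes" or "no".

no

Instant-runoff — R1 C 4, E 3, A 5, B 0, D 10, F 9 (B out); R2 C 4, E 3, A 5, D 10, F 9 (E out); R3 C 4, A 8, D 10, F 9 (C out); R4 A 8, D 13, F 10 (A out); R5 D 16, F 15 (D winner). Winner: D.
Anti-plurality — last-place votes: C 0, E 5, A 10, B 9, D 1, F 6. Winner: C.
The two methods disagree.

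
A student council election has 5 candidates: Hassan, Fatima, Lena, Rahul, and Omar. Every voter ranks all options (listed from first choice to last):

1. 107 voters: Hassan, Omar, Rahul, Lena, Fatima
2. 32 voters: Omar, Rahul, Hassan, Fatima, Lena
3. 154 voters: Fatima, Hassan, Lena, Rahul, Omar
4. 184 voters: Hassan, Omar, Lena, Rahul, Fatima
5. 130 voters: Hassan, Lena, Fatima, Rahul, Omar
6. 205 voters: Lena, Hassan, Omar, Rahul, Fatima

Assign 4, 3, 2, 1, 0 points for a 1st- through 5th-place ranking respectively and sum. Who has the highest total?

Hassan

Hassan: 107·4 + 32·2 + 154·3 + 184·4 + 130·4 + 205·3 = 2825
Fatima: 107·0 + 32·1 + 154·4 + 184·0 + 130·2 + 205·0 = 908
Lena: 107·1 + 32·0 + 154·2 + 184·2 + 130·3 + 205·4 = 1993
Rahul: 107·2 + 32·3 + 154·1 + 184·1 + 130·1 + 205·1 = 983
Omar: 107·3 + 32·4 + 154·0 + 184·3 + 130·0 + 205·2 = 1411
Hassan has the highest Borda score (2825).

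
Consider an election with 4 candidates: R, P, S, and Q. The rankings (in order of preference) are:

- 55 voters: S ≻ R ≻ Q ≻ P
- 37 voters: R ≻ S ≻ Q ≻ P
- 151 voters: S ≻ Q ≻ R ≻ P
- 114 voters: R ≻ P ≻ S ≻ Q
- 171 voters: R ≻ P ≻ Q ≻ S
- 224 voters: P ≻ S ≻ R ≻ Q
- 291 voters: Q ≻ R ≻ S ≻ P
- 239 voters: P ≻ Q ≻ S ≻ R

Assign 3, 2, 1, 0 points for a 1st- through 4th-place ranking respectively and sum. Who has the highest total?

R: 55·2 + 37·3 + 151·1 + 114·3 + 171·3 + 224·1 + 291·2 + 239·0 = 2033
P: 55·0 + 37·0 + 151·0 + 114·2 + 171·2 + 224·3 + 291·0 + 239·3 = 1959
S: 55·3 + 37·2 + 151·3 + 114·1 + 171·0 + 224·2 + 291·1 + 239·1 = 1784
Q: 55·1 + 37·1 + 151·2 + 114·0 + 171·1 + 224·0 + 291·3 + 239·2 = 1916
R has the highest Borda score (2033).

R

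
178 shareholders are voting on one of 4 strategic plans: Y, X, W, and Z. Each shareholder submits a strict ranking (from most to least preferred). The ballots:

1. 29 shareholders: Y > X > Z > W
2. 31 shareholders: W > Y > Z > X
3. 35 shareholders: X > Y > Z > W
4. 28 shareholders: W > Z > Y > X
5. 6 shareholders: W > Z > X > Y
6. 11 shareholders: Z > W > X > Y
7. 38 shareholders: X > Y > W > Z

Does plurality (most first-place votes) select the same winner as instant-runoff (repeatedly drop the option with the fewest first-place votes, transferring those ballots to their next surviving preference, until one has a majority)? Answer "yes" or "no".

yes

Plurality — first-place votes: Y 29, X 73, W 65, Z 11. Winner: X.
Instant-runoff — R1 Y 29, X 73, W 65, Z 11 (Z out); R2 Y 29, X 73, W 76 (Y out); R3 X 102, W 76 (X winner). Winner: X.
The two methods agree.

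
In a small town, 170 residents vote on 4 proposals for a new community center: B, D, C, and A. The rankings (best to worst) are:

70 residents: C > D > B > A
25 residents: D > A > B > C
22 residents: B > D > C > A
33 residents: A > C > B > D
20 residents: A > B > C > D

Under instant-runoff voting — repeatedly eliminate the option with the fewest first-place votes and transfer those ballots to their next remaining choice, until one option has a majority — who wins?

C

Round 1: B 22, D 25, C 70, A 53. Eliminate B.
Round 2: D 47, C 70, A 53. Eliminate D.
Round 3: C 92, A 78. C has a majority.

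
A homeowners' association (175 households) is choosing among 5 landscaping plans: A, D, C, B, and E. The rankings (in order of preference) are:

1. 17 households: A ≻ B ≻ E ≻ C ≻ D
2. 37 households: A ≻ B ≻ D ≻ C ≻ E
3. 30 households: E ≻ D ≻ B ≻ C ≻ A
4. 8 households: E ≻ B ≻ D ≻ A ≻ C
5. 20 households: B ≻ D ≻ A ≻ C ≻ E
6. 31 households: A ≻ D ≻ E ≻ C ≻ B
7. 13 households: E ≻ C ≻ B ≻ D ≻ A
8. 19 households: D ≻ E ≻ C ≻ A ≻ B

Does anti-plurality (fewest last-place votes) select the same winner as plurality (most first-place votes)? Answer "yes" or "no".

no

Anti-plurality — last-place votes: A 43, D 17, C 8, B 50, E 57. Winner: C.
Plurality — first-place votes: A 85, D 19, C 0, B 20, E 51. Winner: A.
The two methods disagree.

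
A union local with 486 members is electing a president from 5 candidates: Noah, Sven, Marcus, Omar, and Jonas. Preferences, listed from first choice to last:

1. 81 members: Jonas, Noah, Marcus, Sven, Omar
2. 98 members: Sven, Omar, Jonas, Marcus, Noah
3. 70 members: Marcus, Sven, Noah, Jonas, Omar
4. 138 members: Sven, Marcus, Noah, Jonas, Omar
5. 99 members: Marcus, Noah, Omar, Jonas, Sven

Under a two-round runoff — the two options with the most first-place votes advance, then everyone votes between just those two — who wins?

Round 1 first-place votes: Noah 0, Sven 236, Marcus 169, Omar 0, Jonas 81.
Sven and Marcus advance.
Runoff: Sven is preferred to Marcus by 236 voters; Marcus by 250.
Marcus wins the runoff.

Marcus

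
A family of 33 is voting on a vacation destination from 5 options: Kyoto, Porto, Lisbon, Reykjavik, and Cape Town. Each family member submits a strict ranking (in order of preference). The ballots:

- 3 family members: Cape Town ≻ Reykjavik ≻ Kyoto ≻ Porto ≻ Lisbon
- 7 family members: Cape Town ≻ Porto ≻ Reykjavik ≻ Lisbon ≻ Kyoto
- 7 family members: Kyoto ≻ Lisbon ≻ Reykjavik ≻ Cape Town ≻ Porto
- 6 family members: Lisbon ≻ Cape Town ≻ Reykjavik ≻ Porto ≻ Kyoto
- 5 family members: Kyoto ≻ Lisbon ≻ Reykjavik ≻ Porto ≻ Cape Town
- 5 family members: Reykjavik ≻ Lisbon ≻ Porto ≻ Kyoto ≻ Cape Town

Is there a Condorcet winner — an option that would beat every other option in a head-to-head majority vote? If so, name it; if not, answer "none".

Lisbon vs Kyoto: 18–15 for Lisbon.
Lisbon vs Porto: 23–10 for Lisbon.
Lisbon vs Reykjavik: 18–15 for Lisbon.
Lisbon vs Cape Town: 23–10 for Lisbon.
Lisbon beats every other option head-to-head.

Lisbon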